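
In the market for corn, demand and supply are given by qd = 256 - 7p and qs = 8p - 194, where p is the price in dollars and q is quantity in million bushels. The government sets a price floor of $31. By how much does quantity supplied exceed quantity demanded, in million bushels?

Setting quantity demanded equal to quantity supplied, 256 - 7p = 8p - 194, gives p* = 30 and q* = 46.
Because the floor (31) lies above the market-clearing price, it is binding.
At p = 31: qd = 256 - 7·31 = 39 and qs = 8·31 - 194 = 54.
Surplus = qs - qd = 54 - 39 = 15.

15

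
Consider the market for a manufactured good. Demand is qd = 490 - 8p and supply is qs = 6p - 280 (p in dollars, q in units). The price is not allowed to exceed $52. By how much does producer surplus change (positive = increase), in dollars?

Setting quantity demanded equal to quantity supplied, 490 - 8p = 6p - 280, gives p* = 55 and q* = 50.
Because the ceiling (52) lies below the market-clearing price, it is binding.
At p = 52: qd = 490 - 8·52 = 74 and qs = 6·52 - 280 = 32.
Producer surplus without the control is ½ · (55 - 140/3) · 50 = 625/3.
With the ceiling, producers sell 32 units at 52, so PS = ½ · (52 - 140/3) · 32 = 256/3.
Change in producer surplus = 256/3 - 625/3 = -123.

-123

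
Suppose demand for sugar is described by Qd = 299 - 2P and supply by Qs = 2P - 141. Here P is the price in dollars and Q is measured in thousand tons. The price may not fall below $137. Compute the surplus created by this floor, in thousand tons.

Without the control the market clears where 299 - 2P = 2P - 141, i.e. P* = 110 and Q* = 79.
Because the floor (137) lies above the market-clearing price, it is binding.
At P = 137: Qd = 299 - 2·137 = 25 and Qs = 2·137 - 141 = 133.
Surplus = Qs - Qd = 133 - 25 = 108.

108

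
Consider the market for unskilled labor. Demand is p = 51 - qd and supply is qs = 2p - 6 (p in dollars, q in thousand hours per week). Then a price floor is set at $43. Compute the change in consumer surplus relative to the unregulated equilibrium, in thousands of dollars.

-480

Rearranging demand gives qd = 51 - p. Setting quantity demanded equal to quantity supplied, 51 - p = 2p - 6, gives p* = 19 and q* = 32.
The floor of 43 is above the equilibrium price 19, so it binds.
At p = 43: qd = 51 - 43 = 8 and qs = 2·43 - 6 = 80.
Consumer surplus without the control is ½ · (51 - 19) · 32 = 512.
With the floor, consumers buy 8 units at 43, so CS = ½ · (51 - 43) · 8 = 32.
Change in consumer surplus = 32 - 512 = -480.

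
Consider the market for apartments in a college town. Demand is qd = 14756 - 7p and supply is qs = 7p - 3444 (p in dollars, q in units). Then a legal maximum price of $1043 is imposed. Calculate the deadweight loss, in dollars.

In a free market, 14756 - 7p = 7p - 3444 gives the equilibrium p* = 1300, q* = 5656.
The ceiling of 1043 is below the equilibrium price 1300, so it binds.
At p = 1043: qd = 14756 - 7·1043 = 7455 and qs = 7·1043 - 3444 = 3857.
Quantity traded falls to 3857. At q = 3857 the demand price is (14756 - 3857)/7 = 1557 and the supply price is (3444 + 3857)/7 = 1043.
Deadweight loss = ½ · (1557 - 1043) · (5656 - 3857) = ½ · 514 · 1799 = 462343.

462343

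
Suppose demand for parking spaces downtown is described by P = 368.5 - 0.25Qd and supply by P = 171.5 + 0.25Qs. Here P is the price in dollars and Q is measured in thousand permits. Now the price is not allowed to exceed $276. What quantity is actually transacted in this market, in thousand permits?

Rearranging demand gives Qd = 1474 - 4P; rearranging supply gives Qs = 4P - 686. In a free market, 1474 - 4P = 4P - 686 gives the equilibrium P* = 270, Q* = 394.
Since 276 is above P* = 270, the ceiling does not bind and the free-market outcome prevails.

394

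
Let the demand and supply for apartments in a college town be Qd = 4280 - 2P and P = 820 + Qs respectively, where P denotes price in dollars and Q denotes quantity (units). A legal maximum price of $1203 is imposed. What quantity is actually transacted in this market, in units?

Rearranging supply gives Qs = P - 820. Setting quantity demanded equal to quantity supplied, 4280 - 2P = P - 820, gives P* = 1700 and Q* = 880.
Because the ceiling (1203) lies below the market-clearing price, it is binding.
At P = 1203: Qd = 4280 - 2·1203 = 1874 and Qs = 1203 - 820 = 383.
The quantity actually transacted is the short side, supply: 383.

383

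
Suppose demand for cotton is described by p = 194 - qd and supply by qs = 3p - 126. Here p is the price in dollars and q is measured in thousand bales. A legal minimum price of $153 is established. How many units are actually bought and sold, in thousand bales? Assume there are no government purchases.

Rearranging demand gives qd = 194 - p. Setting quantity demanded equal to quantity supplied, 194 - p = 3p - 126, gives p* = 80 and q* = 114.
The floor of 153 is above the equilibrium price 80, so it binds.
At p = 153: qd = 194 - 153 = 41 and qs = 3·153 - 126 = 333.
The quantity actually transacted is the short side, demand: 41.

41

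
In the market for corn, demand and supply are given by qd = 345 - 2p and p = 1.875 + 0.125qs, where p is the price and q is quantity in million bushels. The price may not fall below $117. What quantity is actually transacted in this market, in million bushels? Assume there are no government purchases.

111

Rearranging supply gives qs = 8p - 15. Without the control the market clears where 345 - 2p = 8p - 15, i.e. p* = 36 and q* = 273.
Because the floor (117) lies above the market-clearing price, it is binding.
At p = 117: qd = 345 - 2·117 = 111 and qs = 8·117 - 15 = 921.
The quantity actually transacted is the short side, demand: 111.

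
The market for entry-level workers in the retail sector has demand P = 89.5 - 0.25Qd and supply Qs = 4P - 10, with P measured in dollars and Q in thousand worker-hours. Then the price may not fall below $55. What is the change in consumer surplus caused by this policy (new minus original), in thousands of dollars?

Rearranging demand gives Qd = 358 - 4P. Setting quantity demanded equal to quantity supplied, 358 - 4P = 4P - 10, gives P* = 46 and Q* = 174.
The floor of 55 is above the equilibrium price 46, so it binds.
At P = 55: Qd = 358 - 4·55 = 138 and Qs = 4·55 - 10 = 210.
Consumer surplus without the control is ½ · (89.5 - 46) · 174 = 3784.5.
With the floor, consumers buy 138 units at 55, so CS = ½ · (89.5 - 55) · 138 = 2380.5.
Change in consumer surplus = 2380.5 - 3784.5 = -1404.

-1404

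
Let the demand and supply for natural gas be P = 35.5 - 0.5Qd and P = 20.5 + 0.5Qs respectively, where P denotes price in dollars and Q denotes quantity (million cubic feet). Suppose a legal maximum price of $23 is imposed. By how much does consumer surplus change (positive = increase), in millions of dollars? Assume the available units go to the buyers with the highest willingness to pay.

0

Rearranging demand gives Qd = 71 - 2P; rearranging supply gives Qs = 2P - 41. In a free market, 71 - 2P = 2P - 41 gives the equilibrium P* = 28, Q* = 15.
The ceiling of 23 is below the equilibrium price 28, so it binds.
At P = 23: Qd = 71 - 2·23 = 25 and Qs = 2·23 - 41 = 5.
Consumer surplus without the control is ½ · (35.5 - 28) · 15 = 56.25.
With the ceiling, 5 units are sold at 23 (assume they go to the highest-value buyers). The demand price at Q = 5 is 33, so CS = ½ · [(35.5 - 23) + (33 - 23)] · 5 = 56.25.
Change in consumer surplus = 56.25 - 56.25 = 0.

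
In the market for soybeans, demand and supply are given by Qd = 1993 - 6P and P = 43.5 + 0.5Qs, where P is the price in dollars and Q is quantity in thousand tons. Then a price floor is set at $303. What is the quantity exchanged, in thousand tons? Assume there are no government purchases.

Rearranging supply gives Qs = 2P - 87. Without the control the market clears where 1993 - 6P = 2P - 87, i.e. P* = 260 and Q* = 433.
Since 303 > 260, the floor is binding.
At P = 303: Qd = 1993 - 6·303 = 175 and Qs = 2·303 - 87 = 519.
The quantity actually transacted is the short side, demand: 175.

175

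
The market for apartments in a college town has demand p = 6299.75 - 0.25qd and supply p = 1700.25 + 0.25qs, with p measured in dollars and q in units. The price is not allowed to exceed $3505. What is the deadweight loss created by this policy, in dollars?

980100

Rearranging demand gives qd = 25199 - 4p; rearranging supply gives qs = 4p - 6801. In a free market, 25199 - 4p = 4p - 6801 gives the equilibrium p* = 4000, q* = 9199.
Since 3505 < 4000, the ceiling is binding.
At p = 3505: qd = 25199 - 4·3505 = 11179 and qs = 4·3505 - 6801 = 7219.
Quantity traded falls to 7219. At q = 7219 the demand price is (25199 - 7219)/4 = 4495 and the supply price is (6801 + 7219)/4 = 3505.
Deadweight loss = ½ · (4495 - 3505) · (9199 - 7219) = ½ · 990 · 1980 = 980100.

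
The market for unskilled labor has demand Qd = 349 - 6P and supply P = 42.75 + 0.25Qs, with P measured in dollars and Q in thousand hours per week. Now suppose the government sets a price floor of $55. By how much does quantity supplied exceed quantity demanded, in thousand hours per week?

Rearranging supply gives Qs = 4P - 171. In a free market, 349 - 6P = 4P - 171 gives the equilibrium P* = 52, Q* = 37.
The floor of 55 is above the equilibrium price 52, so it binds.
At P = 55: Qd = 349 - 6·55 = 19 and Qs = 4·55 - 171 = 49.
Surplus = Qs - Qd = 49 - 19 = 30.

30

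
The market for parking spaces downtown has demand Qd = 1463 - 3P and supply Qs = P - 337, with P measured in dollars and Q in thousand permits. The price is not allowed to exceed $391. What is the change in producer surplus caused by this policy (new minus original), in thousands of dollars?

Without the control the market clears where 1463 - 3P = P - 337, i.e. P* = 450 and Q* = 113.
Since 391 < 450, the ceiling is binding.
At P = 391: Qd = 1463 - 3·391 = 290 and Qs = 391 - 337 = 54.
Producer surplus without the control is ½ · (450 - 337) · 113 = 6384.5.
With the ceiling, producers sell 54 units at 391, so PS = ½ · (391 - 337) · 54 = 1458.
Change in producer surplus = 1458 - 6384.5 = -4926.5.

-4926.5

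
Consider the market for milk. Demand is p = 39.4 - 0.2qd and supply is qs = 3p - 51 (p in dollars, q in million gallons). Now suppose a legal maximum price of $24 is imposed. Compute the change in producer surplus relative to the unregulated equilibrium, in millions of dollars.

Rearranging demand gives qd = 197 - 5p. Without the control the market clears where 197 - 5p = 3p - 51, i.e. p* = 31 and q* = 42.
The ceiling of 24 is below the equilibrium price 31, so it binds.
At p = 24: qd = 197 - 5·24 = 77 and qs = 3·24 - 51 = 21.
Producer surplus without the control is ½ · (31 - 17) · 42 = 294.
With the ceiling, producers sell 21 units at 24, so PS = ½ · (24 - 17) · 21 = 73.5.
Change in producer surplus = 73.5 - 294 = -220.5.

-220.5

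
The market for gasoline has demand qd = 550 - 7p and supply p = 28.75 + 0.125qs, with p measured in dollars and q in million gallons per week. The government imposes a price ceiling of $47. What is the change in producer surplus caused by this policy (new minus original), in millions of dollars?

-830

Rearranging supply gives qs = 8p - 230. Equilibrium: 550 - 7p = 8p - 230, so 780 = 15p and p* = 52, q* = 186.
Because the ceiling (47) lies below the market-clearing price, it is binding.
At p = 47: qd = 550 - 7·47 = 221 and qs = 8·47 - 230 = 146.
Producer surplus without the control is ½ · (52 - 28.75) · 186 = 2162.25.
With the ceiling, producers sell 146 units at 47, so PS = ½ · (47 - 28.75) · 146 = 1332.25.
Change in producer surplus = 1332.25 - 2162.25 = -830.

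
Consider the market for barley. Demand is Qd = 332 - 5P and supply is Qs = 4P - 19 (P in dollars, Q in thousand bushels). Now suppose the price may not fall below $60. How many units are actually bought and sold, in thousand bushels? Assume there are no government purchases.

Without the control the market clears where 332 - 5P = 4P - 19, i.e. P* = 39 and Q* = 137.
Since 60 > 39, the floor is binding.
At P = 60: Qd = 332 - 5·60 = 32 and Qs = 4·60 - 19 = 221.
The quantity actually transacted is the short side, demand: 32.

32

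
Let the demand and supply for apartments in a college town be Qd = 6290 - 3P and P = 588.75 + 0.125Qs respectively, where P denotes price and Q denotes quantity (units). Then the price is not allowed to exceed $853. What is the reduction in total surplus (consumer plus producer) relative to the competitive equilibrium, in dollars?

316932

Rearranging supply gives Qs = 8P - 4710. In a free market, 6290 - 3P = 8P - 4710 gives the equilibrium P* = 1000, Q* = 3290.
Since 853 < 1000, the ceiling is binding.
At P = 853: Qd = 6290 - 3·853 = 3731 and Qs = 8·853 - 4710 = 2114.
Quantity traded falls to 2114. At Q = 2114 the demand price is (6290 - 2114)/3 = 1392 and the supply price is (4710 + 2114)/8 = 853.
Deadweight loss = ½ · (1392 - 853) · (3290 - 2114) = ½ · 539 · 1176 = 316932.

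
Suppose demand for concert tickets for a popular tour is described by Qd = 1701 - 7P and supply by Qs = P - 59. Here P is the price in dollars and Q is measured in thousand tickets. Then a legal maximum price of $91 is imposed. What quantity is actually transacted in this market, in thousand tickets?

32

Without the control the market clears where 1701 - 7P = P - 59, i.e. P* = 220 and Q* = 161.
Since 91 < 220, the ceiling is binding.
At P = 91: Qd = 1701 - 7·91 = 1064 and Qs = 91 - 59 = 32.
The quantity actually transacted is the short side, supply: 32.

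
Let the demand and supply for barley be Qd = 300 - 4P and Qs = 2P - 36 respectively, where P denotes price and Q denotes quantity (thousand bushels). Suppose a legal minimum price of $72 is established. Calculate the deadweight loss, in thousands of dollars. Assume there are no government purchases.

Without the control the market clears where 300 - 4P = 2P - 36, i.e. P* = 56 and Q* = 76.
Since 72 > 56, the floor is binding.
At P = 72: Qd = 300 - 4·72 = 12 and Qs = 2·72 - 36 = 108.
Quantity traded falls to 12. At Q = 12 the demand price is (300 - 12)/4 = 72 and the supply price is (36 + 12)/2 = 24.
Deadweight loss = ½ · (72 - 24) · (76 - 12) = ½ · 48 · 64 = 1536.

1536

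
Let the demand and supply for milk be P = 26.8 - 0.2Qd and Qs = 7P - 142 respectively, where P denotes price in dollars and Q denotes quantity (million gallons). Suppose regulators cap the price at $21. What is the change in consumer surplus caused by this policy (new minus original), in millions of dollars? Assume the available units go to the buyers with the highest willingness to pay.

Rearranging demand gives Qd = 134 - 5P. Equilibrium: 134 - 5P = 7P - 142, so 276 = 12P and P* = 23, Q* = 19.
Since 21 < 23, the ceiling is binding.
At P = 21: Qd = 134 - 5·21 = 29 and Qs = 7·21 - 142 = 5.
Consumer surplus without the control is ½ · (26.8 - 23) · 19 = 36.1.
With the ceiling, 5 units are sold at 21 (assume they go to the highest-value buyers). The demand price at Q = 5 is 25.8, so CS = ½ · [(26.8 - 21) + (25.8 - 21)] · 5 = 26.5.
Change in consumer surplus = 26.5 - 36.1 = -9.6.

-9.6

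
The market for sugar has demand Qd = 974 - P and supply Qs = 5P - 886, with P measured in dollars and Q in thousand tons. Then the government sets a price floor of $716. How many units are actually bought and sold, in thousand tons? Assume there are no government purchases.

Without the control the market clears where 974 - P = 5P - 886, i.e. P* = 310 and Q* = 664.
Since 716 > 310, the floor is binding.
At P = 716: Qd = 974 - 716 = 258 and Qs = 5·716 - 886 = 2694.
The quantity actually transacted is the short side, demand: 258.

258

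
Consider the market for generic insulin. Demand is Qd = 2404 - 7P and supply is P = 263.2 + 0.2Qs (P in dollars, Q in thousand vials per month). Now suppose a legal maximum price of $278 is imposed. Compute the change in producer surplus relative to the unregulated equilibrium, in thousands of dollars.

-4928

Rearranging supply gives Qs = 5P - 1316. Without the control the market clears where 2404 - 7P = 5P - 1316, i.e. P* = 310 and Q* = 234.
The ceiling of 278 is below the equilibrium price 310, so it binds.
At P = 278: Qd = 2404 - 7·278 = 458 and Qs = 5·278 - 1316 = 74.
Producer surplus without the control is ½ · (310 - 263.2) · 234 = 5475.6.
With the ceiling, producers sell 74 units at 278, so PS = ½ · (278 - 263.2) · 74 = 547.6.
Change in producer surplus = 547.6 - 5475.6 = -4928.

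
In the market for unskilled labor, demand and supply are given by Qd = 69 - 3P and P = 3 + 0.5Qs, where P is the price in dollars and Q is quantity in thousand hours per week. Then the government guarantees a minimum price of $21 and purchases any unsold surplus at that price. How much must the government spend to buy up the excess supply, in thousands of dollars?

Rearranging supply gives Qs = 2P - 6. Without the control the market clears where 69 - 3P = 2P - 6, i.e. P* = 15 and Q* = 24.
The floor of 21 is above the equilibrium price 15, so it binds.
At P = 21: Qd = 69 - 3·21 = 6 and Qs = 2·21 - 6 = 36.
Surplus = Qs - Qd = 30.
Government expenditure = surplus × support price = 30 × 21 = 630.

630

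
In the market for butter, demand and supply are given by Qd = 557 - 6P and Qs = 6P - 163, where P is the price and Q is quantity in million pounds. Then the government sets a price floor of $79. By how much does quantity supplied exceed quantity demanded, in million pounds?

228

Without the control the market clears where 557 - 6P = 6P - 163, i.e. P* = 60 and Q* = 197.
Since 79 > 60, the floor is binding.
At P = 79: Qd = 557 - 6·79 = 83 and Qs = 6·79 - 163 = 311.
Surplus = Qs - Qd = 311 - 83 = 228.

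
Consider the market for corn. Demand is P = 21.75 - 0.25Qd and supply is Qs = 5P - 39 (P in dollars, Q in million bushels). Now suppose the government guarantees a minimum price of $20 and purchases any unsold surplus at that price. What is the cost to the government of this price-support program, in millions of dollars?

Rearranging demand gives Qd = 87 - 4P. Without the control the market clears where 87 - 4P = 5P - 39, i.e. P* = 14 and Q* = 31.
The floor of 20 is above the equilibrium price 14, so it binds.
At P = 20: Qd = 87 - 4·20 = 7 and Qs = 5·20 - 39 = 61.
Surplus = Qs - Qd = 54.
Government expenditure = surplus × support price = 54 × 20 = 1080.

1080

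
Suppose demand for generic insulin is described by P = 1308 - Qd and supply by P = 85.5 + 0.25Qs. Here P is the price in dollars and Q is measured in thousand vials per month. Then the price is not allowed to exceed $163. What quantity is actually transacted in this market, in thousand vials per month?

310

Rearranging demand gives Qd = 1308 - P; rearranging supply gives Qs = 4P - 342. In a free market, 1308 - P = 4P - 342 gives the equilibrium P* = 330, Q* = 978.
Because the ceiling (163) lies below the market-clearing price, it is binding.
At P = 163: Qd = 1308 - 163 = 1145 and Qs = 4·163 - 342 = 310.
The quantity actually transacted is the short side, supply: 310.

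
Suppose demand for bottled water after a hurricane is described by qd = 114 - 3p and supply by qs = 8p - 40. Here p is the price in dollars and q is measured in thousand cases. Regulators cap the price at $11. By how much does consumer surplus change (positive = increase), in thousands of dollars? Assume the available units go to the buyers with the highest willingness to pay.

48

Setting quantity demanded equal to quantity supplied, 114 - 3p = 8p - 40, gives p* = 14 and q* = 72.
The ceiling of 11 is below the equilibrium price 14, so it binds.
At p = 11: qd = 114 - 3·11 = 81 and qs = 8·11 - 40 = 48.
Consumer surplus without the control is ½ · (38 - 14) · 72 = 864.
With the ceiling, 48 units are sold at 11 (assume they go to the highest-value buyers). The demand price at q = 48 is 22, so CS = ½ · [(38 - 11) + (22 - 11)] · 48 = 912.
Change in consumer surplus = 912 - 864 = 48.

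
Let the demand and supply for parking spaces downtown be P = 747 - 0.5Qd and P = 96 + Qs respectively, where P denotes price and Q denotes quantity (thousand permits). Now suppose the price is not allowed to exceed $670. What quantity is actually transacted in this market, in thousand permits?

Rearranging demand gives Qd = 1494 - 2P; rearranging supply gives Qs = P - 96. Setting quantity demanded equal to quantity supplied, 1494 - 2P = P - 96, gives P* = 530 and Q* = 434.
Since 670 is above P* = 530, the ceiling does not bind and the free-market outcome prevails.

434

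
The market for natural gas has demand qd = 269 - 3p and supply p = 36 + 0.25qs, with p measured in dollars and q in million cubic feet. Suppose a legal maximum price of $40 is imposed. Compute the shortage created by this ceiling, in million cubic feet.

Rearranging supply gives qs = 4p - 144. Setting quantity demanded equal to quantity supplied, 269 - 3p = 4p - 144, gives p* = 59 and q* = 92.
The ceiling of 40 is below the equilibrium price 59, so it binds.
At p = 40: qd = 269 - 3·40 = 149 and qs = 4·40 - 144 = 16.
Shortage = qd - qs = 149 - 16 = 133.

133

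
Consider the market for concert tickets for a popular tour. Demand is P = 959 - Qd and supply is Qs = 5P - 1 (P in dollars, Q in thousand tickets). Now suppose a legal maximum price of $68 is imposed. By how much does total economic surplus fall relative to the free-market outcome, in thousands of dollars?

Rearranging demand gives Qd = 959 - P. In a free market, 959 - P = 5P - 1 gives the equilibrium P* = 160, Q* = 799.
Because the ceiling (68) lies below the market-clearing price, it is binding.
At P = 68: Qd = 959 - 68 = 891 and Qs = 5·68 - 1 = 339.
Quantity traded falls to 339. At Q = 339 the demand price is 959 - 339 = 620 and the supply price is (1 + 339)/5 = 68.
Deadweight loss = ½ · (620 - 68) · (799 - 339) = ½ · 552 · 460 = 126960.

126960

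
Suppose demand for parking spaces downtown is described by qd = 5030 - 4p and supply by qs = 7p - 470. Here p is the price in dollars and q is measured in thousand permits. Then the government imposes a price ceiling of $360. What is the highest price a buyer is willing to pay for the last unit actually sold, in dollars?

Setting quantity demanded equal to quantity supplied, 5030 - 4p = 7p - 470, gives p* = 500 and q* = 3030.
Since 360 < 500, the ceiling is binding.
At p = 360: qd = 5030 - 4·360 = 3590 and qs = 7·360 - 470 = 2050.
Only 2050 units reach the market. On the demand curve, the marginal buyer's willingness to pay at q = 2050 is (5030 - 2050)/4 = 745.

745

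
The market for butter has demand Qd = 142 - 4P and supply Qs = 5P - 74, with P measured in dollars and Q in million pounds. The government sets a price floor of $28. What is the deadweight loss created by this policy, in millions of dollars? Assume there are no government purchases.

57.6

Without the control the market clears where 142 - 4P = 5P - 74, i.e. P* = 24 and Q* = 46.
Since 28 > 24, the floor is binding.
At P = 28: Qd = 142 - 4·28 = 30 and Qs = 5·28 - 74 = 66.
Quantity traded falls to 30. At Q = 30 the demand price is (142 - 30)/4 = 28 and the supply price is (74 + 30)/5 = 20.8.
Deadweight loss = ½ · (28 - 20.8) · (46 - 30) = ½ · 7.2 · 16 = 57.6.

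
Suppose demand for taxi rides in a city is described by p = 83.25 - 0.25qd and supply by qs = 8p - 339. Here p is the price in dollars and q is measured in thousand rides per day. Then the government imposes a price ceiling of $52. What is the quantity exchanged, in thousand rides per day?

Rearranging demand gives qd = 333 - 4p. In a free market, 333 - 4p = 8p - 339 gives the equilibrium p* = 56, q* = 109.
Since 52 < 56, the ceiling is binding.
At p = 52: qd = 333 - 4·52 = 125 and qs = 8·52 - 339 = 77.
The quantity actually transacted is the short side, supply: 77.

77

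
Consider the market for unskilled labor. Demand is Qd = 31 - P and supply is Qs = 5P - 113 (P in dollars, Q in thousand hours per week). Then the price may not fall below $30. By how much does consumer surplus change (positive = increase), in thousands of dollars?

-24

In a free market, 31 - P = 5P - 113 gives the equilibrium P* = 24, Q* = 7.
The floor of 30 is above the equilibrium price 24, so it binds.
At P = 30: Qd = 31 - 30 = 1 and Qs = 5·30 - 113 = 37.
Consumer surplus without the control is ½ · (31 - 24) · 7 = 24.5.
With the floor, consumers buy 1 units at 30, so CS = ½ · (31 - 30) · 1 = 0.5.
Change in consumer surplus = 0.5 - 24.5 = -24.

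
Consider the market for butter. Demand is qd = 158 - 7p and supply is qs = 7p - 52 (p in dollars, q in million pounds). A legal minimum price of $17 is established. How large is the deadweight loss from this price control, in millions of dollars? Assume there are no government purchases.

Equilibrium: 158 - 7p = 7p - 52, so 210 = 14p and p* = 15, q* = 53.
The floor of 17 is above the equilibrium price 15, so it binds.
At p = 17: qd = 158 - 7·17 = 39 and qs = 7·17 - 52 = 67.
Quantity traded falls to 39. At q = 39 the demand price is (158 - 39)/7 = 17 and the supply price is (52 + 39)/7 = 13.
Deadweight loss = ½ · (17 - 13) · (53 - 39) = ½ · 4 · 14 = 28.

28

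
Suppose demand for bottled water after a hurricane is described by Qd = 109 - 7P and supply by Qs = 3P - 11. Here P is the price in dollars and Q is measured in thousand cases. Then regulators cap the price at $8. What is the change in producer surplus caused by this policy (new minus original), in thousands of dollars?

-76

Without the control the market clears where 109 - 7P = 3P - 11, i.e. P* = 12 and Q* = 25.
The ceiling of 8 is below the equilibrium price 12, so it binds.
At P = 8: Qd = 109 - 7·8 = 53 and Qs = 3·8 - 11 = 13.
Producer surplus without the control is ½ · (12 - 11/3) · 25 = 625/6.
With the ceiling, producers sell 13 units at 8, so PS = ½ · (8 - 11/3) · 13 = 169/6.
Change in producer surplus = 169/6 - 625/6 = -76.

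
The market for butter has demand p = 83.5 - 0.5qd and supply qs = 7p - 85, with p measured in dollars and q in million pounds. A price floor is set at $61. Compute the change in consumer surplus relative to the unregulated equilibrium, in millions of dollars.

Rearranging demand gives qd = 167 - 2p. Setting quantity demanded equal to quantity supplied, 167 - 2p = 7p - 85, gives p* = 28 and q* = 111.
Because the floor (61) lies above the market-clearing price, it is binding.
At p = 61: qd = 167 - 2·61 = 45 and qs = 7·61 - 85 = 342.
Consumer surplus without the control is ½ · (83.5 - 28) · 111 = 3080.25.
With the floor, consumers buy 45 units at 61, so CS = ½ · (83.5 - 61) · 45 = 506.25.
Change in consumer surplus = 506.25 - 3080.25 = -2574.

-2574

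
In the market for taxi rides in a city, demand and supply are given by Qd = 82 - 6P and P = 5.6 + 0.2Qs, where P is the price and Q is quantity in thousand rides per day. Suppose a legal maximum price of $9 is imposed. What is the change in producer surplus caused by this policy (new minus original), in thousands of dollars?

Rearranging supply gives Qs = 5P - 28. In a free market, 82 - 6P = 5P - 28 gives the equilibrium P* = 10, Q* = 22.
The ceiling of 9 is below the equilibrium price 10, so it binds.
At P = 9: Qd = 82 - 6·9 = 28 and Qs = 5·9 - 28 = 17.
Producer surplus without the control is ½ · (10 - 5.6) · 22 = 48.4.
With the ceiling, producers sell 17 units at 9, so PS = ½ · (9 - 5.6) · 17 = 28.9.
Change in producer surplus = 28.9 - 48.4 = -19.5.

-19.5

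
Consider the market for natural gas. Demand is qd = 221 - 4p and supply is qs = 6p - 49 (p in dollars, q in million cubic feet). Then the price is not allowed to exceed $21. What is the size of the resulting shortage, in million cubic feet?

In a free market, 221 - 4p = 6p - 49 gives the equilibrium p* = 27, q* = 113.
Since 21 < 27, the ceiling is binding.
At p = 21: qd = 221 - 4·21 = 137 and qs = 6·21 - 49 = 77.
Shortage = qd - qs = 137 - 77 = 60.

60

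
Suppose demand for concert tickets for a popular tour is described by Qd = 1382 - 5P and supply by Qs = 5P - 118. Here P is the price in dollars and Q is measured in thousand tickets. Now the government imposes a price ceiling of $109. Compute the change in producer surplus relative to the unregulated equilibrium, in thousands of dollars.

-21709.5

Setting quantity demanded equal to quantity supplied, 1382 - 5P = 5P - 118, gives P* = 150 and Q* = 632.
Because the ceiling (109) lies below the market-clearing price, it is binding.
At P = 109: Qd = 1382 - 5·109 = 837 and Qs = 5·109 - 118 = 427.
Producer surplus without the control is ½ · (150 - 23.6) · 632 = 39942.4.
With the ceiling, producers sell 427 units at 109, so PS = ½ · (109 - 23.6) · 427 = 18232.9.
Change in producer surplus = 18232.9 - 39942.4 = -21709.5.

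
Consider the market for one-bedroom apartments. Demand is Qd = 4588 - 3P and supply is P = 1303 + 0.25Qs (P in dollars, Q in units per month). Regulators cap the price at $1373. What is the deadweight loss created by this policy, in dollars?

3402

Rearranging supply gives Qs = 4P - 5212. Without the control the market clears where 4588 - 3P = 4P - 5212, i.e. P* = 1400 and Q* = 388.
Since 1373 < 1400, the ceiling is binding.
At P = 1373: Qd = 4588 - 3·1373 = 469 and Qs = 4·1373 - 5212 = 280.
Quantity traded falls to 280. At Q = 280 the demand price is (4588 - 280)/3 = 1436 and the supply price is (5212 + 280)/4 = 1373.
Deadweight loss = ½ · (1436 - 1373) · (388 - 280) = ½ · 63 · 108 = 3402.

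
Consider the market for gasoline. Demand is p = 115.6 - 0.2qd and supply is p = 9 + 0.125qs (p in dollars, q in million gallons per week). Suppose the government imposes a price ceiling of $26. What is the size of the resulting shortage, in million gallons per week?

312

Rearranging demand gives qd = 578 - 5p; rearranging supply gives qs = 8p - 72. Setting quantity demanded equal to quantity supplied, 578 - 5p = 8p - 72, gives p* = 50 and q* = 328.
The ceiling of 26 is below the equilibrium price 50, so it binds.
At p = 26: qd = 578 - 5·26 = 448 and qs = 8·26 - 72 = 136.
Shortage = qd - qs = 448 - 136 = 312.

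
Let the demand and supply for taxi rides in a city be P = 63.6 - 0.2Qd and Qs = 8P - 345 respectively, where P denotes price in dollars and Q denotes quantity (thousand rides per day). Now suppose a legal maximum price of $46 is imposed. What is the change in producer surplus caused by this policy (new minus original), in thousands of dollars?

-215

Rearranging demand gives Qd = 318 - 5P. Equilibrium: 318 - 5P = 8P - 345, so 663 = 13P and P* = 51, Q* = 63.
Since 46 < 51, the ceiling is binding.
At P = 46: Qd = 318 - 5·46 = 88 and Qs = 8·46 - 345 = 23.
Producer surplus without the control is ½ · (51 - 43.125) · 63 = 248.0625.
With the ceiling, producers sell 23 units at 46, so PS = ½ · (46 - 43.125) · 23 = 33.0625.
Change in producer surplus = 33.0625 - 248.0625 = -215.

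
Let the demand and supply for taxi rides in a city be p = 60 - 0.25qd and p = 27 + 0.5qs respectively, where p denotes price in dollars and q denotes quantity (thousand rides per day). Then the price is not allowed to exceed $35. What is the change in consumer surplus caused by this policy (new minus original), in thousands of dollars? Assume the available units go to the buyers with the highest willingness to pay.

126

Rearranging demand gives qd = 240 - 4p; rearranging supply gives qs = 2p - 54. Setting quantity demanded equal to quantity supplied, 240 - 4p = 2p - 54, gives p* = 49 and q* = 44.
Because the ceiling (35) lies below the market-clearing price, it is binding.
At p = 35: qd = 240 - 4·35 = 100 and qs = 2·35 - 54 = 16.
Consumer surplus without the control is ½ · (60 - 49) · 44 = 242.
With the ceiling, 16 units are sold at 35 (assume they go to the highest-value buyers). The demand price at q = 16 is 56, so CS = ½ · [(60 - 35) + (56 - 35)] · 16 = 368.
Change in consumer surplus = 368 - 242 = 126.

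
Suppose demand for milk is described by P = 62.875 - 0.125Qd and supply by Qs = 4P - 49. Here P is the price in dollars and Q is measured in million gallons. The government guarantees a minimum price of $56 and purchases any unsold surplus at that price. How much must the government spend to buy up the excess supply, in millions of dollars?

Rearranging demand gives Qd = 503 - 8P. Setting quantity demanded equal to quantity supplied, 503 - 8P = 4P - 49, gives P* = 46 and Q* = 135.
The floor of 56 is above the equilibrium price 46, so it binds.
At P = 56: Qd = 503 - 8·56 = 55 and Qs = 4·56 - 49 = 175.
Surplus = Qs - Qd = 120.
Government expenditure = surplus × support price = 120 × 56 = 6720.

6720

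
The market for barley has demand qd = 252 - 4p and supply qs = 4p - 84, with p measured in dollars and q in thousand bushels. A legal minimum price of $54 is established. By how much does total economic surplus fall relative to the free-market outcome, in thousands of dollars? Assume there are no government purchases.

Setting quantity demanded equal to quantity supplied, 252 - 4p = 4p - 84, gives p* = 42 and q* = 84.
Because the floor (54) lies above the market-clearing price, it is binding.
At p = 54: qd = 252 - 4·54 = 36 and qs = 4·54 - 84 = 132.
Quantity traded falls to 36. At q = 36 the demand price is (252 - 36)/4 = 54 and the supply price is (84 + 36)/4 = 30.
Deadweight loss = ½ · (54 - 30) · (84 - 36) = ½ · 24 · 48 = 576.

576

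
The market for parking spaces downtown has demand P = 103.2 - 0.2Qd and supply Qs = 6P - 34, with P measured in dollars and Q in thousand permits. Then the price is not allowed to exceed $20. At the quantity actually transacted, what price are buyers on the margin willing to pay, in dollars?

Rearranging demand gives Qd = 516 - 5P. Without the control the market clears where 516 - 5P = 6P - 34, i.e. P* = 50 and Q* = 266.
The ceiling of 20 is below the equilibrium price 50, so it binds.
At P = 20: Qd = 516 - 5·20 = 416 and Qs = 6·20 - 34 = 86.
Only 86 units reach the market. On the demand curve, the marginal buyer's willingness to pay at Q = 86 is (516 - 86)/5 = 86.

86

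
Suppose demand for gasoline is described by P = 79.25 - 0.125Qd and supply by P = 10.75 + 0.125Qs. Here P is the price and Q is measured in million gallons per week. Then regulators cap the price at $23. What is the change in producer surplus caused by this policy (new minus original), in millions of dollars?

Rearranging demand gives Qd = 634 - 8P; rearranging supply gives Qs = 8P - 86. In a free market, 634 - 8P = 8P - 86 gives the equilibrium P* = 45, Q* = 274.
The ceiling of 23 is below the equilibrium price 45, so it binds.
At P = 23: Qd = 634 - 8·23 = 450 and Qs = 8·23 - 86 = 98.
Producer surplus without the control is ½ · (45 - 10.75) · 274 = 4692.25.
With the ceiling, producers sell 98 units at 23, so PS = ½ · (23 - 10.75) · 98 = 600.25.
Change in producer surplus = 600.25 - 4692.25 = -4092.

-4092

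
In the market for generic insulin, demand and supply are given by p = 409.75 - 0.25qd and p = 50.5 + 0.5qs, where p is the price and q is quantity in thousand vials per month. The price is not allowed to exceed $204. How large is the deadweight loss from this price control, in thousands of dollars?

Rearranging demand gives qd = 1639 - 4p; rearranging supply gives qs = 2p - 101. Without the control the market clears where 1639 - 4p = 2p - 101, i.e. p* = 290 and q* = 479.
The ceiling of 204 is below the equilibrium price 290, so it binds.
At p = 204: qd = 1639 - 4·204 = 823 and qs = 2·204 - 101 = 307.
Quantity traded falls to 307. At q = 307 the demand price is (1639 - 307)/4 = 333 and the supply price is (101 + 307)/2 = 204.
Deadweight loss = ½ · (333 - 204) · (479 - 307) = ½ · 129 · 172 = 11094.

11094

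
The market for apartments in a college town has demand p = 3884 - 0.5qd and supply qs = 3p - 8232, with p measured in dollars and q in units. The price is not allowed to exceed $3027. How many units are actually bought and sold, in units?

Rearranging demand gives qd = 7768 - 2p. Equilibrium: 7768 - 2p = 3p - 8232, so 16000 = 5p and p* = 3200, q* = 1368.
Because the ceiling (3027) lies below the market-clearing price, it is binding.
At p = 3027: qd = 7768 - 2·3027 = 1714 and qs = 3·3027 - 8232 = 849.
The quantity actually transacted is the short side, supply: 849.

849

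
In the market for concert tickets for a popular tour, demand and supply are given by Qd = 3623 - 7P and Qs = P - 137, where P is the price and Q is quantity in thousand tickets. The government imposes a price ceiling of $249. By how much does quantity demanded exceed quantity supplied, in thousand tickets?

Setting quantity demanded equal to quantity supplied, 3623 - 7P = P - 137, gives P* = 470 and Q* = 333.
Because the ceiling (249) lies below the market-clearing price, it is binding.
At P = 249: Qd = 3623 - 7·249 = 1880 and Qs = 249 - 137 = 112.
Shortage = Qd - Qs = 1880 - 112 = 1768.

1768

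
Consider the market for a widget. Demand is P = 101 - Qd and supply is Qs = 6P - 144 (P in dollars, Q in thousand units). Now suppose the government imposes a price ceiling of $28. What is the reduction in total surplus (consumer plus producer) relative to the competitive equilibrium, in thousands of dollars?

Rearranging demand gives Qd = 101 - P. Without the control the market clears where 101 - P = 6P - 144, i.e. P* = 35 and Q* = 66.
Because the ceiling (28) lies below the market-clearing price, it is binding.
At P = 28: Qd = 101 - 28 = 73 and Qs = 6·28 - 144 = 24.
Quantity traded falls to 24. At Q = 24 the demand price is 101 - 24 = 77 and the supply price is (144 + 24)/6 = 28.
Deadweight loss = ½ · (77 - 28) · (66 - 24) = ½ · 49 · 42 = 1029.

1029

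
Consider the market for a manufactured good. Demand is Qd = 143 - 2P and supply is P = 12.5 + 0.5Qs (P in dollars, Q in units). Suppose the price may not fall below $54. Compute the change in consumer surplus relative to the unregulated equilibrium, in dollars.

Rearranging supply gives Qs = 2P - 25. Without the control the market clears where 143 - 2P = 2P - 25, i.e. P* = 42 and Q* = 59.
Because the floor (54) lies above the market-clearing price, it is binding.
At P = 54: Qd = 143 - 2·54 = 35 and Qs = 2·54 - 25 = 83.
Consumer surplus without the control is ½ · (71.5 - 42) · 59 = 870.25.
With the floor, consumers buy 35 units at 54, so CS = ½ · (71.5 - 54) · 35 = 306.25.
Change in consumer surplus = 306.25 - 870.25 = -564.

-564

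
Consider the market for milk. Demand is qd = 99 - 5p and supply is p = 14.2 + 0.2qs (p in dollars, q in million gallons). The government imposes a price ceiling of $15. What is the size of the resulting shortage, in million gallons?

Rearranging supply gives qs = 5p - 71. Setting quantity demanded equal to quantity supplied, 99 - 5p = 5p - 71, gives p* = 17 and q* = 14.
Since 15 < 17, the ceiling is binding.
At p = 15: qd = 99 - 5·15 = 24 and qs = 5·15 - 71 = 4.
Shortage = qd - qs = 24 - 4 = 20.

20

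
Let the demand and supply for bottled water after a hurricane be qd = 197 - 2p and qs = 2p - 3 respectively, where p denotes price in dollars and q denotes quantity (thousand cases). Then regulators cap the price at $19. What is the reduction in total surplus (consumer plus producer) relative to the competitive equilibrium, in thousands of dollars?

1922

Setting quantity demanded equal to quantity supplied, 197 - 2p = 2p - 3, gives p* = 50 and q* = 97.
Because the ceiling (19) lies below the market-clearing price, it is binding.
At p = 19: qd = 197 - 2·19 = 159 and qs = 2·19 - 3 = 35.
Quantity traded falls to 35. At q = 35 the demand price is (197 - 35)/2 = 81 and the supply price is (3 + 35)/2 = 19.
Deadweight loss = ½ · (81 - 19) · (97 - 35) = ½ · 62 · 62 = 1922.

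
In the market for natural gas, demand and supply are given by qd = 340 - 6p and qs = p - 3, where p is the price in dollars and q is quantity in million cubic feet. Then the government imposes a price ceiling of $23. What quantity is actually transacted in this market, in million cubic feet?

Without the control the market clears where 340 - 6p = p - 3, i.e. p* = 49 and q* = 46.
Since 23 < 49, the ceiling is binding.
At p = 23: qd = 340 - 6·23 = 202 and qs = 23 - 3 = 20.
The quantity actually transacted is the short side, supply: 20.

20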